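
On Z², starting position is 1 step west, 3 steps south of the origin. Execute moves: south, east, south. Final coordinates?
(0, -5)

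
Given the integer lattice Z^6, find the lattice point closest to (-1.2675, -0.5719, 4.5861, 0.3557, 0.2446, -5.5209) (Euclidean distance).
(-1, -1, 5, 0, 0, -6)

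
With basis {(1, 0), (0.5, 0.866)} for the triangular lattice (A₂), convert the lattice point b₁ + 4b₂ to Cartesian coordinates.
(3, 3.464)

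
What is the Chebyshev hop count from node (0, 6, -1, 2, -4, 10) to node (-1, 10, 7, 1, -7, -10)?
20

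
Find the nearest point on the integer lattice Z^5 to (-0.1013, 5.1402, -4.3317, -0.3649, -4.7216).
(0, 5, -4, 0, -5)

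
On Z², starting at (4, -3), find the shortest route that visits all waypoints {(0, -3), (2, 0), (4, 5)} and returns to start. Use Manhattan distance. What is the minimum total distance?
24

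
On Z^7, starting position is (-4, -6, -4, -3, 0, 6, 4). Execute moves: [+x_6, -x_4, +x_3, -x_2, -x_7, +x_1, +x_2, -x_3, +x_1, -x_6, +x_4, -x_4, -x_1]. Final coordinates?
(-3, -6, -4, -4, 0, 6, 3)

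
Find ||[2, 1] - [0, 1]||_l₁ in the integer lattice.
2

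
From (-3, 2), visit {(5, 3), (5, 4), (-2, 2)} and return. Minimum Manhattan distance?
20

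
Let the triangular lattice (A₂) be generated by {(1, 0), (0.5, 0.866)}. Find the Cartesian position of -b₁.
(-1, 0)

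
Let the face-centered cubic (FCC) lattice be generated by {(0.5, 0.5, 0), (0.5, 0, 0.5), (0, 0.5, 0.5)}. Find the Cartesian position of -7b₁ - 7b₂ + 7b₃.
(-7, 0, 0)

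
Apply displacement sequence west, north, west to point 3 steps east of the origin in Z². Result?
(1, 1)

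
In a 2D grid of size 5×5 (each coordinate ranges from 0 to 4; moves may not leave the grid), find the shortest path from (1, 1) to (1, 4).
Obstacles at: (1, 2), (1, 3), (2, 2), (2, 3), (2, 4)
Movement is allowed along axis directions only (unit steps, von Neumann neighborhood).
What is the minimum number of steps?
5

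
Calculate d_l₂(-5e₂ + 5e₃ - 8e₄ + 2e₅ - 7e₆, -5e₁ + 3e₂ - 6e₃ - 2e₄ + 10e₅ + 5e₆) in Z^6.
21.3073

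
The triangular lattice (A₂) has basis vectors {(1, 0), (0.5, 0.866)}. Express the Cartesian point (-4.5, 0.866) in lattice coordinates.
-5b₁ + b₂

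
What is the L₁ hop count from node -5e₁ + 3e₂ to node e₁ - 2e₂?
11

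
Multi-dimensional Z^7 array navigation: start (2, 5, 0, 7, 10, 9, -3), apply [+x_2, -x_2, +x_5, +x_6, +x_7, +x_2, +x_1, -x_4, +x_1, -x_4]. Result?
(4, 6, 0, 5, 11, 10, -2)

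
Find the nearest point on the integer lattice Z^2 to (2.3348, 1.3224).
(2, 1)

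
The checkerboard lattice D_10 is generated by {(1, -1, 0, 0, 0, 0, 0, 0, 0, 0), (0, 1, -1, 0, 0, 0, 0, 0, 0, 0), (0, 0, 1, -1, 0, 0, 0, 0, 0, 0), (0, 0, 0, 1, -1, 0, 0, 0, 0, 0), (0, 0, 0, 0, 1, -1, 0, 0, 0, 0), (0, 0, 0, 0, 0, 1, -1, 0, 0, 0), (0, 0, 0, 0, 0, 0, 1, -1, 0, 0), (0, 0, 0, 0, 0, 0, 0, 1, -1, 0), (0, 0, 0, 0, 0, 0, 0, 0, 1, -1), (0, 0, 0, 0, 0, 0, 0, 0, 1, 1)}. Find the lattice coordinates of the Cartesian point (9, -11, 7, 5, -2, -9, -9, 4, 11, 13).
9b₁ - 2b₂ + 5b₃ + 10b₄ + 8b₅ - b₆ - 10b₇ - 6b₈ - 4b₉ + 9b₁₀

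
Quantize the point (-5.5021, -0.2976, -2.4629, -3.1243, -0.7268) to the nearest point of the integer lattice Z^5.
(-6, 0, -2, -3, -1)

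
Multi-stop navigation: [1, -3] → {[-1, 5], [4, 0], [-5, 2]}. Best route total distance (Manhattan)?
23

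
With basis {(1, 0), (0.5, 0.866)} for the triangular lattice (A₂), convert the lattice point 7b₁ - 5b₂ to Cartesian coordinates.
(4.5, -4.33)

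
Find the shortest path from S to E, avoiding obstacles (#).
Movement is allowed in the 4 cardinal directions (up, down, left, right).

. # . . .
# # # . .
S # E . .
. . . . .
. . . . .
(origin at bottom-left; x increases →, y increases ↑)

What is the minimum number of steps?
4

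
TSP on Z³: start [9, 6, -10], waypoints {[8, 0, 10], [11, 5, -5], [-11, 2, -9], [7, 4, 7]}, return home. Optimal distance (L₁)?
98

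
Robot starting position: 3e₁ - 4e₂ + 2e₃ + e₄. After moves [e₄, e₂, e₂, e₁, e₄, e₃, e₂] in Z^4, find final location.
(4, -1, 3, 3)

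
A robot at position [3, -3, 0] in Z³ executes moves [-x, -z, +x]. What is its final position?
(3, -3, -1)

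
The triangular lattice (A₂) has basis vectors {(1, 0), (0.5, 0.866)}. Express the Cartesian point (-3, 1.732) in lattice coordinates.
-4b₁ + 2b₂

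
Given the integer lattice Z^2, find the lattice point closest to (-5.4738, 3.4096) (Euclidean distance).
(-5, 3)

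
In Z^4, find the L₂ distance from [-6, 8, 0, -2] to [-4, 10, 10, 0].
10.583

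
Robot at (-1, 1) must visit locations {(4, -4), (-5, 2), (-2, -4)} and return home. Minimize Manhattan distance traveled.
30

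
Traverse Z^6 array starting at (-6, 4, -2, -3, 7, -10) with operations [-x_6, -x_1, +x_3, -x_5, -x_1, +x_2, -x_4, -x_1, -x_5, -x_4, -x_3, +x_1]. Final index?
(-8, 5, -2, -5, 5, -11)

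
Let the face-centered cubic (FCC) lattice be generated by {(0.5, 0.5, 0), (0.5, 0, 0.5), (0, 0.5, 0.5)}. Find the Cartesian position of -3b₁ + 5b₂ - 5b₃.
(1, -4, 0)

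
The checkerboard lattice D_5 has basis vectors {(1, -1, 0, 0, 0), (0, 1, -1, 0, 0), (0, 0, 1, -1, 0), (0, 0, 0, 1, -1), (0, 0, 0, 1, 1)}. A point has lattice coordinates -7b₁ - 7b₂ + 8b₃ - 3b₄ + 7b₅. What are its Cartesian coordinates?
(-7, 0, 15, -4, 10)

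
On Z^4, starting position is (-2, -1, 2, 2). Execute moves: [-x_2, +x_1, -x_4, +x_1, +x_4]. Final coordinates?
(0, -2, 2, 2)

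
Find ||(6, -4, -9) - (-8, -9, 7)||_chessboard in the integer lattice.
16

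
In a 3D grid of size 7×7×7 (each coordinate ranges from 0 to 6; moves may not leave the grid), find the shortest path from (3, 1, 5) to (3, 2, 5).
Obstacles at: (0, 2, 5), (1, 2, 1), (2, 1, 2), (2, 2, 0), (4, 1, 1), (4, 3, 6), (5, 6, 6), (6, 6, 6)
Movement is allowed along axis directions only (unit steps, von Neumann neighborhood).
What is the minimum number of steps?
1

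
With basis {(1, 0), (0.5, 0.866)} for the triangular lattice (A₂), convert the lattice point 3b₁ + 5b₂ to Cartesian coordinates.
(5.5, 4.33)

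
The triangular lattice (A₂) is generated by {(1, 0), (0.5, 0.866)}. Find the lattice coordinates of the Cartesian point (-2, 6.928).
-6b₁ + 8b₂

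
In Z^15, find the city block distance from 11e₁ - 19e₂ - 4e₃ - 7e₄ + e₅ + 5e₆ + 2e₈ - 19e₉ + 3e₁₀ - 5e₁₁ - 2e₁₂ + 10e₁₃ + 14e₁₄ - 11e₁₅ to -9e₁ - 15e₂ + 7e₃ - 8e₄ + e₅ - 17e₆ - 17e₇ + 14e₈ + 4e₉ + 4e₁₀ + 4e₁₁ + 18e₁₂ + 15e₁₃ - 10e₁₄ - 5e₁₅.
175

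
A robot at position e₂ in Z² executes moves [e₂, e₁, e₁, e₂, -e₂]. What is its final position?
(2, 2)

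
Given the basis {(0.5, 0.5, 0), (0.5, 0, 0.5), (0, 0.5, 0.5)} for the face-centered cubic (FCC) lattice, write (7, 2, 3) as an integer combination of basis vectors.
6b₁ + 8b₂ - 2b₃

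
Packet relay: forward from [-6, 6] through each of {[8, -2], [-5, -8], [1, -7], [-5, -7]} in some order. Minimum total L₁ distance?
34
(one optimal route: (-6, 6) → (-5, -8) → (-5, -7) → (1, -7) → (8, -2))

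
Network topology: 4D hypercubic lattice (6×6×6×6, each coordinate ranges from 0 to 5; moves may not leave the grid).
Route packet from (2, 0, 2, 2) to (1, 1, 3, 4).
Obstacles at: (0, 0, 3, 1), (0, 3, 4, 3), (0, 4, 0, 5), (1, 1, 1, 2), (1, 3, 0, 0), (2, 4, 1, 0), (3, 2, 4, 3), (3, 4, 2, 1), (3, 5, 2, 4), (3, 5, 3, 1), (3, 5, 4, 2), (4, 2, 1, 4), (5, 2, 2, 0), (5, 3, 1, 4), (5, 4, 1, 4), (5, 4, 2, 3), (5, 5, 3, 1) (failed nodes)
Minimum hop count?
5
(one shortest path: (2, 0, 2, 2) → (1, 0, 2, 2) → (1, 1, 2, 2) → (1, 1, 3, 2) → (1, 1, 3, 3) → (1, 1, 3, 4))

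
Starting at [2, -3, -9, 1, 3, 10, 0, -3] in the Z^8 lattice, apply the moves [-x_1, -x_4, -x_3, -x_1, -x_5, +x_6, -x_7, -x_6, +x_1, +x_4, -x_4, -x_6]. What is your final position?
(1, -3, -10, 0, 2, 9, -1, -3)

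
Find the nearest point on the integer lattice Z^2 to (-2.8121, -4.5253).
(-3, -5)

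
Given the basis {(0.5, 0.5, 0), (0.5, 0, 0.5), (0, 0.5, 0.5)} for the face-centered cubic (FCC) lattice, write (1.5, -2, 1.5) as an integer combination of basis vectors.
-2b₁ + 5b₂ - 2b₃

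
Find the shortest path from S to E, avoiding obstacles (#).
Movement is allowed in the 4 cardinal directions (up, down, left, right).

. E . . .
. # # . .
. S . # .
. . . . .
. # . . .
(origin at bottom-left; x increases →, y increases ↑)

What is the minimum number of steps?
4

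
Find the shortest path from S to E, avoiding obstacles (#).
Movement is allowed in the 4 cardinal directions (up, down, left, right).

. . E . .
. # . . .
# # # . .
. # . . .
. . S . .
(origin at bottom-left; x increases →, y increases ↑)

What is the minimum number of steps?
6
(one shortest path: (2, 0) → (3, 0) → (3, 1) → (3, 2) → (3, 3) → (2, 3) → (2, 4))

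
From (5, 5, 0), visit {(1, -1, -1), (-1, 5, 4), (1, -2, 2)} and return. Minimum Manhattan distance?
36
(one optimal route: (5, 5, 0) → (1, -1, -1) → (1, -2, 2) → (-1, 5, 4) → (5, 5, 0))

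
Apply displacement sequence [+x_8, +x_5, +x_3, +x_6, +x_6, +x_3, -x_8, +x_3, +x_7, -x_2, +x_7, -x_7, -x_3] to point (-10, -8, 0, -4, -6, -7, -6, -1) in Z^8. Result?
(-10, -9, 2, -4, -5, -5, -5, -1)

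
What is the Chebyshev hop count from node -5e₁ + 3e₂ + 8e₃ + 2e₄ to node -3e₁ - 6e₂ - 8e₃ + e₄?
16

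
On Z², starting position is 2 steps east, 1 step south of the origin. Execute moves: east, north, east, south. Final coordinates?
(4, -1)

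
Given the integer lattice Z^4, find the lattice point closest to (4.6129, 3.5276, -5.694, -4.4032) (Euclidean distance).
(5, 4, -6, -4)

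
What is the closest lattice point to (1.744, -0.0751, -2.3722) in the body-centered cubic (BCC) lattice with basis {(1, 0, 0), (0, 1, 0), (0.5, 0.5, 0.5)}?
(2, 0, -2)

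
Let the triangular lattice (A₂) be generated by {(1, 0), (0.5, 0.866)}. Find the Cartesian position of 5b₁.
(5, 0)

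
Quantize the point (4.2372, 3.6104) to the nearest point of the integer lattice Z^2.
(4, 4)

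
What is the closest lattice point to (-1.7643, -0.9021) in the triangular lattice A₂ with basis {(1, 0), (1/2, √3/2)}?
(-1.5, -0.866)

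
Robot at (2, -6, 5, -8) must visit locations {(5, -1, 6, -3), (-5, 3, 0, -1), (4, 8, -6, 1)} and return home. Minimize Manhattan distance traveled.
90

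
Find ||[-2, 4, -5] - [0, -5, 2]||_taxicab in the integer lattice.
18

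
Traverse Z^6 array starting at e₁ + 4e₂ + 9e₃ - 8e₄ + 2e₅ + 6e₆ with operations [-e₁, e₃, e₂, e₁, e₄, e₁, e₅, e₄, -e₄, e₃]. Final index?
(2, 5, 11, -7, 3, 6)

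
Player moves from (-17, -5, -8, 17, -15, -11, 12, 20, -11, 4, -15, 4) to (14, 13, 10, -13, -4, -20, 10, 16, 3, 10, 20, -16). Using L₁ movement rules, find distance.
198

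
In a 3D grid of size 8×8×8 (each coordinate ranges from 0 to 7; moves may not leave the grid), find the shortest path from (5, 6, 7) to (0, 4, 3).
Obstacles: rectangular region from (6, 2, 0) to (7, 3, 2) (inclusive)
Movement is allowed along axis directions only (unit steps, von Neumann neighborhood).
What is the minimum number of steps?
11
(one shortest path: (5, 6, 7) → (4, 6, 7) → (3, 6, 7) → (2, 6, 7) → (1, 6, 7) → (0, 6, 7) → (0, 5, 7) → (0, 4, 7) → (0, 4, 6) → (0, 4, 5) → (0, 4, 4) → (0, 4, 3))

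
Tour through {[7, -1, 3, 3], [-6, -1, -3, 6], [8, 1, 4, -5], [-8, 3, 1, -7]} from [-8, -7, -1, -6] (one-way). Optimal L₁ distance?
70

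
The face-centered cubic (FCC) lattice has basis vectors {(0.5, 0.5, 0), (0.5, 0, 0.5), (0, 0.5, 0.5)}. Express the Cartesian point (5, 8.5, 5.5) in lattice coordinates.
8b₁ + 2b₂ + 9b₃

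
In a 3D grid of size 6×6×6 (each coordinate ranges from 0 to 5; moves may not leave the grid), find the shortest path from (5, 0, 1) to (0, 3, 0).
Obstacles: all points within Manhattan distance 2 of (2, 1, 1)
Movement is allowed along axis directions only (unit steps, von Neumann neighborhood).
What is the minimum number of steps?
9
(one shortest path: (5, 0, 1) → (4, 0, 1) → (4, 0, 0) → (4, 1, 0) → (4, 2, 0) → (3, 2, 0) → (3, 3, 0) → (2, 3, 0) → (1, 3, 0) → (0, 3, 0))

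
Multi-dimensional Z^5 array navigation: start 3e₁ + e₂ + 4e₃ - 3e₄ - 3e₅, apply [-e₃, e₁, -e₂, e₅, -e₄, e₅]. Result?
(4, 0, 3, -4, -1)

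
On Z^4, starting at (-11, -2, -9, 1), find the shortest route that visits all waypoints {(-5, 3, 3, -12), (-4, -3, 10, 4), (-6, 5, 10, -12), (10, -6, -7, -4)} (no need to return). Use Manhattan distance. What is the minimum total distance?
108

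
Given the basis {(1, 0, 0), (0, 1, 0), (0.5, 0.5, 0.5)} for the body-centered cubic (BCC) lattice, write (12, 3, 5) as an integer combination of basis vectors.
7b₁ - 2b₂ + 10b₃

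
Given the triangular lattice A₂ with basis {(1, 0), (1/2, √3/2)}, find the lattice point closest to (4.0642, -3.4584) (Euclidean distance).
(4, -3.464)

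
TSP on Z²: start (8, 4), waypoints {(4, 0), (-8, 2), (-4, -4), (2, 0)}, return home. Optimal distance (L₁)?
48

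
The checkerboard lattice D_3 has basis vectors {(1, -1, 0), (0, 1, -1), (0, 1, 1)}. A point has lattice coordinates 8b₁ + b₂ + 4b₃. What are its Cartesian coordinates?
(8, -3, 3)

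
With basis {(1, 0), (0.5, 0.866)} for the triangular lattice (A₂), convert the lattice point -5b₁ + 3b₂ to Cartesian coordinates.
(-3.5, 2.598)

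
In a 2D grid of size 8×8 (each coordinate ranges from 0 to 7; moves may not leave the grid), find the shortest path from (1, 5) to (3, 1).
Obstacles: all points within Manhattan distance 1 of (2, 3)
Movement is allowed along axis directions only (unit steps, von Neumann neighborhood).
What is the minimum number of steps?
8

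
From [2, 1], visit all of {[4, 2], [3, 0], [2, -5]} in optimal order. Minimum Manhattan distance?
12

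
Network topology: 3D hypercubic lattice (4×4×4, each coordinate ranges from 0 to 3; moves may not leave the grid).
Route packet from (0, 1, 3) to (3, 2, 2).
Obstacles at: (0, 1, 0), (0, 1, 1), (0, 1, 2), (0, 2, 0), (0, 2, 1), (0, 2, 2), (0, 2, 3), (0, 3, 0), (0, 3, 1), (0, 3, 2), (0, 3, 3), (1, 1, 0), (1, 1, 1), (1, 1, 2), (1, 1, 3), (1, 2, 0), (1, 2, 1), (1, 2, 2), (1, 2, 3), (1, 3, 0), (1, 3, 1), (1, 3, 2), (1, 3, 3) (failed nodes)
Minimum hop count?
7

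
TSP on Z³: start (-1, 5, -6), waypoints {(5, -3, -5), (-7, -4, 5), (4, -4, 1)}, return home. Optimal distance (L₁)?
64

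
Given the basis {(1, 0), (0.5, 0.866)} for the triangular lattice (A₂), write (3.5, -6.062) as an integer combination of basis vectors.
7b₁ - 7b₂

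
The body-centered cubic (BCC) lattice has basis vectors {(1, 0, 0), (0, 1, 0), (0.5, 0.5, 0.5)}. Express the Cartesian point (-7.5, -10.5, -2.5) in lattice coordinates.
-5b₁ - 8b₂ - 5b₃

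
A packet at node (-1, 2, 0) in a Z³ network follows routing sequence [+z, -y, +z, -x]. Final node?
(-2, 1, 2)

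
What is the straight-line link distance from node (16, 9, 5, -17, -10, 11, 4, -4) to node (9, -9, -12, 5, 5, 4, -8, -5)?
39.5601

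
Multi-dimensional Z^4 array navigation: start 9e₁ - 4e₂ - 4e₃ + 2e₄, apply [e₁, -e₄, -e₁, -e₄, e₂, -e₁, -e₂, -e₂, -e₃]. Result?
(8, -5, -5, 0)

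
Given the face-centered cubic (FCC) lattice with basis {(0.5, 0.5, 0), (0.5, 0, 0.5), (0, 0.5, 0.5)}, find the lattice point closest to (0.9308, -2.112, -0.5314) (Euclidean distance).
(1, -2.5, -0.5)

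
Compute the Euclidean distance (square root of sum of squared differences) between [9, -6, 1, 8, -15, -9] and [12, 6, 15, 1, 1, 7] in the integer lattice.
30.1662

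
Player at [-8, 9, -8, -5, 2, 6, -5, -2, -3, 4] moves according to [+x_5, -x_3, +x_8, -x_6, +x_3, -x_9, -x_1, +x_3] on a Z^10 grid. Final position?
(-9, 9, -7, -5, 3, 5, -5, -1, -4, 4)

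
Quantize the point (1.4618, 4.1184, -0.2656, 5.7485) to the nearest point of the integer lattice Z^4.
(1, 4, 0, 6)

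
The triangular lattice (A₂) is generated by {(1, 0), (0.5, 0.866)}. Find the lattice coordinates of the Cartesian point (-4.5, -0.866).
-4b₁ - b₂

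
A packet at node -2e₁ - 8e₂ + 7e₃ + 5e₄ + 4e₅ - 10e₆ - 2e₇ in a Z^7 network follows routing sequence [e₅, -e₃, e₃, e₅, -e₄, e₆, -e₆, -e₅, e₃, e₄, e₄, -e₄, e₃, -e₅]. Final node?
(-2, -8, 9, 5, 4, -10, -2)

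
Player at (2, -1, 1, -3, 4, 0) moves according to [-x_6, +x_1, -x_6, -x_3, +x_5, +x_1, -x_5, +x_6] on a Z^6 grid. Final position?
(4, -1, 0, -3, 4, -1)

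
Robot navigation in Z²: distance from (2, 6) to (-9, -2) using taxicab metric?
19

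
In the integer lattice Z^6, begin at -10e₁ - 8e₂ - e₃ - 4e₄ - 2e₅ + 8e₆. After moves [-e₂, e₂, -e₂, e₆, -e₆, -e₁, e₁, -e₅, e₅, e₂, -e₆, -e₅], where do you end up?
(-10, -8, -1, -4, -3, 7)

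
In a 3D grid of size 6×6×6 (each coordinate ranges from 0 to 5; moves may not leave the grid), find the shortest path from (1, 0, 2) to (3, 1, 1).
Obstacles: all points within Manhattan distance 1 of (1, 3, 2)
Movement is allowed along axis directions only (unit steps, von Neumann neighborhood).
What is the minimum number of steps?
4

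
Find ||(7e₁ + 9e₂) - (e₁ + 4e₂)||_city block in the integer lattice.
11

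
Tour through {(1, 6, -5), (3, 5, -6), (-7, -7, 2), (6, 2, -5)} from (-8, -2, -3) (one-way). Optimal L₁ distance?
50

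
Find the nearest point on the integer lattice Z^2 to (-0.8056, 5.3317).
(-1, 5)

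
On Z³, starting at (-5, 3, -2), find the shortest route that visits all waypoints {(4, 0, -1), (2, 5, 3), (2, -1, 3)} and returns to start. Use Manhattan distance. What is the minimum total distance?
40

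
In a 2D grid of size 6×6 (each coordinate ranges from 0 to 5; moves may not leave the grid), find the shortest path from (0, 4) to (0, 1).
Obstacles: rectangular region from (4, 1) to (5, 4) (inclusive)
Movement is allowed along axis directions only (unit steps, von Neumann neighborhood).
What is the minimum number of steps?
3
(one shortest path: (0, 4) → (0, 3) → (0, 2) → (0, 1))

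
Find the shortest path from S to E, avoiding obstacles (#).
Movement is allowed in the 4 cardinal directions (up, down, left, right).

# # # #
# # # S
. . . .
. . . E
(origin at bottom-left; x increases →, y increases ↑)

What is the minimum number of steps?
2
(one shortest path: (3, 2) → (3, 1) → (3, 0))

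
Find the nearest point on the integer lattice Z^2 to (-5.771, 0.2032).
(-6, 0)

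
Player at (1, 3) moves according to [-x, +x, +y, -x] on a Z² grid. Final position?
(0, 4)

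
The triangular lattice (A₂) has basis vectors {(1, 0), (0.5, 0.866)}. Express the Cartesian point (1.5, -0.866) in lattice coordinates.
2b₁ - b₂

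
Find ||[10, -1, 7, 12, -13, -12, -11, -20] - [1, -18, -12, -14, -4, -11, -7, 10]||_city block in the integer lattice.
115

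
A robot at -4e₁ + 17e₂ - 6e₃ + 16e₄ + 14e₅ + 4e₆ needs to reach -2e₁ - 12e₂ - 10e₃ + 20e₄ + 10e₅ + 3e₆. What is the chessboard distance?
29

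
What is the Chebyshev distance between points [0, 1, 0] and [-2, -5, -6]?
6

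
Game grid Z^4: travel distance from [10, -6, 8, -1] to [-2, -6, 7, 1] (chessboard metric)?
12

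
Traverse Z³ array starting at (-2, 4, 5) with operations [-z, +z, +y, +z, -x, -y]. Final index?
(-3, 4, 6)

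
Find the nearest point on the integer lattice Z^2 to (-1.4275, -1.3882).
(-1, -1)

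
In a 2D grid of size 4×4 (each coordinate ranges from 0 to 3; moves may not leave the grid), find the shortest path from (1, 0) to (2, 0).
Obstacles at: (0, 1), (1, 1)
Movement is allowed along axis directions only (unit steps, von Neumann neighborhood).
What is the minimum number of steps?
1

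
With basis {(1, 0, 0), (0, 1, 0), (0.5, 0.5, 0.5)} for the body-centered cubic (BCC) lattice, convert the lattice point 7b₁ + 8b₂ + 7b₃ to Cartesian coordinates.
(10.5, 11.5, 3.5)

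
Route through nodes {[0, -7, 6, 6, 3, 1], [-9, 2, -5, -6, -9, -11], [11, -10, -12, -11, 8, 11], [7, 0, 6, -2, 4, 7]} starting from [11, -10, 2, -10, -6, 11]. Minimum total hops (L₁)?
172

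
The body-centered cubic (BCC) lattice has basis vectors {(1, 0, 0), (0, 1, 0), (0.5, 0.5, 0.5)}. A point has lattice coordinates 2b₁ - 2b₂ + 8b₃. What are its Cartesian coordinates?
(6, 2, 4)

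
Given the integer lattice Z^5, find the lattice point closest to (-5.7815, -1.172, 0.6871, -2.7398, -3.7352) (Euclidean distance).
(-6, -1, 1, -3, -4)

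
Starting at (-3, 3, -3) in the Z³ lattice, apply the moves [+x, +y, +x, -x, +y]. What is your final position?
(-2, 5, -3)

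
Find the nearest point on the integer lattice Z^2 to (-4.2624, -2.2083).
(-4, -2)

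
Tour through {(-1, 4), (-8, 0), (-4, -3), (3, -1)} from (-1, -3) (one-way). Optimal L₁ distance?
30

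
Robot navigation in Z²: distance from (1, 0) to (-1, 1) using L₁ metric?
3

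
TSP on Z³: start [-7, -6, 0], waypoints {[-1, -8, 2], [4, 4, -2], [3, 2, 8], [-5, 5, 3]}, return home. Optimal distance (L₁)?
74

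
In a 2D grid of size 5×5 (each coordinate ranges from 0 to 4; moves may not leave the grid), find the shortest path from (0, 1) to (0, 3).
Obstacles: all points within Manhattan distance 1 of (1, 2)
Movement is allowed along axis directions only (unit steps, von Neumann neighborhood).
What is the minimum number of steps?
12
(one shortest path: (0, 1) → (0, 0) → (1, 0) → (2, 0) → (3, 0) → (3, 1) → (3, 2) → (3, 3) → (2, 3) → (2, 4) → (1, 4) → (0, 4) → (0, 3))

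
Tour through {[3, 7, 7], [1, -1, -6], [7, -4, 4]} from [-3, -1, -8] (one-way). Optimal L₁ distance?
43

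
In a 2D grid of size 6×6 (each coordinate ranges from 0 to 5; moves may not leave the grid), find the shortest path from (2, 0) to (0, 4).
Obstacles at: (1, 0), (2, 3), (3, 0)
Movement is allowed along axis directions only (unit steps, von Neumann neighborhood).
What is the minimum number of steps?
6
(one shortest path: (2, 0) → (2, 1) → (1, 1) → (0, 1) → (0, 2) → (0, 3) → (0, 4))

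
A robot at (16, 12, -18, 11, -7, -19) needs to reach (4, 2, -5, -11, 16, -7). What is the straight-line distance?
39.6232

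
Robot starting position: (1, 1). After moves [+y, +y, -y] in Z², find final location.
(1, 2)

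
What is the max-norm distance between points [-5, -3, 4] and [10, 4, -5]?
15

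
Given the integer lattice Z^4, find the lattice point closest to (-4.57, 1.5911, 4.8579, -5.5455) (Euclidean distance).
(-5, 2, 5, -6)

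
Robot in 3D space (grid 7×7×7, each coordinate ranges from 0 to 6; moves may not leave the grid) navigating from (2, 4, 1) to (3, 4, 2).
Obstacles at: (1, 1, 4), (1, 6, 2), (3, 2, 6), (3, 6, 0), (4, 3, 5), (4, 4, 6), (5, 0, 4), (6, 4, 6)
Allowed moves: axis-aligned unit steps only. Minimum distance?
2
(one shortest path: (2, 4, 1) → (3, 4, 1) → (3, 4, 2))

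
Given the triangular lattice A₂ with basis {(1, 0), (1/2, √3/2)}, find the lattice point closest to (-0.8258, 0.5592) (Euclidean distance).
(-0.5, 0.866)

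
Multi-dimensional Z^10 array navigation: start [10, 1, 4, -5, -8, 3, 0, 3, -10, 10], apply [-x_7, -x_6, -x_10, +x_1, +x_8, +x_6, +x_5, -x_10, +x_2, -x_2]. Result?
(11, 1, 4, -5, -7, 3, -1, 4, -10, 8)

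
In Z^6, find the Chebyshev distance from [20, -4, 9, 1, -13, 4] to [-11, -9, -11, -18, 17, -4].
31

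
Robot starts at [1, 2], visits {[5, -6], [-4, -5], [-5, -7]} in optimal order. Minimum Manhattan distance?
25
(one optimal route: (1, 2) → (5, -6) → (-4, -5) → (-5, -7))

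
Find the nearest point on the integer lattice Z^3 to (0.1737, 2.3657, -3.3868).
(0, 2, -3)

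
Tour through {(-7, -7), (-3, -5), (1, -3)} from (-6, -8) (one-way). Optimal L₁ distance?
14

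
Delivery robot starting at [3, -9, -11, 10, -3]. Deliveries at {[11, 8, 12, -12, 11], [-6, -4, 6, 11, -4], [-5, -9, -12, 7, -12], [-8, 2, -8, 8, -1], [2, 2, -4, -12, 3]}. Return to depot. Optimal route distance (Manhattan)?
234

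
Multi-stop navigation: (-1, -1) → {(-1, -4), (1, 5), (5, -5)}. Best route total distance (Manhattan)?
24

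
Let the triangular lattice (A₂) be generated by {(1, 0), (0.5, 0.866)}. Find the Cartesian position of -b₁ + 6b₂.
(2, 5.196)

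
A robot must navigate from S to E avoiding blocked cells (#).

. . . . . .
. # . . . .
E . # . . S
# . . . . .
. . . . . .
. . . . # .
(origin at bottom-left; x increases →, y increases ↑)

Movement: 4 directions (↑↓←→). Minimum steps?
7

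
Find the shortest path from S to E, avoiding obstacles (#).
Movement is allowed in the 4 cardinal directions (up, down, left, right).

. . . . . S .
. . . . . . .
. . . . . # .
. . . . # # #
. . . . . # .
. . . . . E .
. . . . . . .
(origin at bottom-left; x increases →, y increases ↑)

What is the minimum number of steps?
9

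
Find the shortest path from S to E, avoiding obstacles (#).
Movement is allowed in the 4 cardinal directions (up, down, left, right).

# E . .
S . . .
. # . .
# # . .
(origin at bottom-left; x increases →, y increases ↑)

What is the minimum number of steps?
2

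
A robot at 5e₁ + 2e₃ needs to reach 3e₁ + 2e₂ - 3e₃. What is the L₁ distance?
9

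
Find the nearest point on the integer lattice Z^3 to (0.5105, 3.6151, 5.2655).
(1, 4, 5)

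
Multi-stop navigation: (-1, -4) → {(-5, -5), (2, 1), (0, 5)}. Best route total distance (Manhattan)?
24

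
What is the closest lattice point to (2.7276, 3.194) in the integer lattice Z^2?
(3, 3)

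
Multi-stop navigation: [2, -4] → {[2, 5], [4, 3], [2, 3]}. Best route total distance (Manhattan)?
13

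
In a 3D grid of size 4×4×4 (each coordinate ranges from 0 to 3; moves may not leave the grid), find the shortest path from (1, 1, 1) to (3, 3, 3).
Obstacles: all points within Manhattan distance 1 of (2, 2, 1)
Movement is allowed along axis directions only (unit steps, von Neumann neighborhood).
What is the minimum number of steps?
6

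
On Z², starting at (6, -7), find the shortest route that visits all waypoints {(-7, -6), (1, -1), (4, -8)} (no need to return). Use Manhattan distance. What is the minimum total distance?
26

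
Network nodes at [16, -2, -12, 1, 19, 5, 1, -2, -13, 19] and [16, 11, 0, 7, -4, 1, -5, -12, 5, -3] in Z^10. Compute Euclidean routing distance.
42.8719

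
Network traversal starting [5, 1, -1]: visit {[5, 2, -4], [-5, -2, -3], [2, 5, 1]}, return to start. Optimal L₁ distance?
46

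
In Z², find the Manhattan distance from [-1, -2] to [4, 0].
7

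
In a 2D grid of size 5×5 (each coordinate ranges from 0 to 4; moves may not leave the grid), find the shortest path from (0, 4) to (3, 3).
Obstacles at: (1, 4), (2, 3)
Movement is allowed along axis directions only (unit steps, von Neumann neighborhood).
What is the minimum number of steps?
6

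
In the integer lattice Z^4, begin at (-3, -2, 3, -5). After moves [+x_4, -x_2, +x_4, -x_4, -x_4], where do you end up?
(-3, -3, 3, -5)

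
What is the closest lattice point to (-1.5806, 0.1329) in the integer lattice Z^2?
(-2, 0)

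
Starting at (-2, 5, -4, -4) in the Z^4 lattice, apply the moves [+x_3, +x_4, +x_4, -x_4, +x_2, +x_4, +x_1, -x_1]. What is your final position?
(-2, 6, -3, -2)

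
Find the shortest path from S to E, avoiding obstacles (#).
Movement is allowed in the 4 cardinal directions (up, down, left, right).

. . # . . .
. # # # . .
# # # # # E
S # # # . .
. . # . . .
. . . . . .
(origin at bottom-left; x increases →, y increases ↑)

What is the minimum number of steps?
10
(one shortest path: (0, 2) → (0, 1) → (1, 1) → (1, 0) → (2, 0) → (3, 0) → (4, 0) → (5, 0) → (5, 1) → (5, 2) → (5, 3))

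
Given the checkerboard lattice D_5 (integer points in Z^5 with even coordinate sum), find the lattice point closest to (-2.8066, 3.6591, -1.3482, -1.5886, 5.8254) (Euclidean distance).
(-3, 4, -1, -2, 6)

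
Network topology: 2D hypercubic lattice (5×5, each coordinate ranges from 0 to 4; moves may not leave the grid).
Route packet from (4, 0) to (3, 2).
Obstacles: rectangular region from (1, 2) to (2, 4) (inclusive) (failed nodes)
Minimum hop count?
3
(one shortest path: (4, 0) → (3, 0) → (3, 1) → (3, 2))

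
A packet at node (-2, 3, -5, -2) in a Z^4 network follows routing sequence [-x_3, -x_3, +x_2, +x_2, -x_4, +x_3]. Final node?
(-2, 5, -6, -3)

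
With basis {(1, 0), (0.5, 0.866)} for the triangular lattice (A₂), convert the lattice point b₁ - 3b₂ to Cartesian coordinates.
(-0.5, -2.598)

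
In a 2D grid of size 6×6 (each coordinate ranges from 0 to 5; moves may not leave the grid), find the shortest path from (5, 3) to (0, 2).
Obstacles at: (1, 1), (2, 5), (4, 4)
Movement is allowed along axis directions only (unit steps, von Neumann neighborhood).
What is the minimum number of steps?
6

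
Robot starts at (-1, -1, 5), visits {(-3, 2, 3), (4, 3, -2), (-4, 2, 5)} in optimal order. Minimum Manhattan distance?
22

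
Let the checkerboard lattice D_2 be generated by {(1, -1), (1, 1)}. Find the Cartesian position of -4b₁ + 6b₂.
(2, 10)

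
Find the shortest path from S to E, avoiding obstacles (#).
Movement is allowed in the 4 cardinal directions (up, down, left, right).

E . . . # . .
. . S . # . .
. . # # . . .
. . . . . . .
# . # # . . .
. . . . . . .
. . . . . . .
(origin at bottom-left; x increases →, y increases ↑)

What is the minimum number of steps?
3
(one shortest path: (2, 5) → (1, 5) → (0, 5) → (0, 6))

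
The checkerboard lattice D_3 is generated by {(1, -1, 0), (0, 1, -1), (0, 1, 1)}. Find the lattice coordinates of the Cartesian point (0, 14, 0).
7b₂ + 7b₃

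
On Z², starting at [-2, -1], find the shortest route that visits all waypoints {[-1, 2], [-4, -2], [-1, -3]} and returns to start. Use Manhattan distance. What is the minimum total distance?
16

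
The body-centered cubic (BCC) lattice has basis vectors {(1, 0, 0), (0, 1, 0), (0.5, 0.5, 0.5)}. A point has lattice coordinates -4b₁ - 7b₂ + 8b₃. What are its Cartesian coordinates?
(0, -3, 4)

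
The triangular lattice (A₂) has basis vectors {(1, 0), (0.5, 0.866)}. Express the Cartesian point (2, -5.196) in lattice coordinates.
5b₁ - 6b₂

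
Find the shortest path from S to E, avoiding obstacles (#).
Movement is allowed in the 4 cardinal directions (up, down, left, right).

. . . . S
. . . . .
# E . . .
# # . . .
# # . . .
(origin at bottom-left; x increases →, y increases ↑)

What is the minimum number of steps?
5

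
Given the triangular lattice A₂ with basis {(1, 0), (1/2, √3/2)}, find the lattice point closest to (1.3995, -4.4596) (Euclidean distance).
(1.5, -4.33)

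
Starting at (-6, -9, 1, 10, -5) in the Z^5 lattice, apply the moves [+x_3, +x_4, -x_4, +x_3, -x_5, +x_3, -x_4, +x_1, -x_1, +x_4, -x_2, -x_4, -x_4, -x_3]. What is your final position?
(-6, -10, 3, 8, -6)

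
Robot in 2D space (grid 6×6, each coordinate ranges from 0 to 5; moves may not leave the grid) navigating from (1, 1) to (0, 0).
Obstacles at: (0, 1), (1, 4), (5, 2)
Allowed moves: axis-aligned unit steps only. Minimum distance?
2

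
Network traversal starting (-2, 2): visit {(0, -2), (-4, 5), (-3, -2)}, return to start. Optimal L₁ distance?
22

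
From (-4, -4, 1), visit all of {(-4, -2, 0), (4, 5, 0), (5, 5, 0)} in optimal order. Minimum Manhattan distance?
19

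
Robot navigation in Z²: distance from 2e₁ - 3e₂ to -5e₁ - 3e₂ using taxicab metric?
7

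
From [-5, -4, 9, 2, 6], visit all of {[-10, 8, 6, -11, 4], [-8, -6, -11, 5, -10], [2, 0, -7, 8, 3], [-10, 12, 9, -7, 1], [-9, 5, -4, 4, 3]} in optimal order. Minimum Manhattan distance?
138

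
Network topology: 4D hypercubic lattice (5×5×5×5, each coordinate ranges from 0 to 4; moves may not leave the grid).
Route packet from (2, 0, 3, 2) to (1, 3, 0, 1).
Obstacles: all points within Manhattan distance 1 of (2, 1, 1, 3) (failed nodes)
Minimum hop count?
8
(one shortest path: (2, 0, 3, 2) → (1, 0, 3, 2) → (1, 1, 3, 2) → (1, 2, 3, 2) → (1, 3, 3, 2) → (1, 3, 2, 2) → (1, 3, 1, 2) → (1, 3, 0, 2) → (1, 3, 0, 1))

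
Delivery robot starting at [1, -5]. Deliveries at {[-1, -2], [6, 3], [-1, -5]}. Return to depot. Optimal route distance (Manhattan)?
30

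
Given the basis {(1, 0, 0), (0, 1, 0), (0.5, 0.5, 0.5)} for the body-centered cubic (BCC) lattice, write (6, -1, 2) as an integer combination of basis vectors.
4b₁ - 3b₂ + 4b₃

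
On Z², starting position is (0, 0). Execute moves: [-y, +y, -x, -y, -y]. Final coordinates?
(-1, -2)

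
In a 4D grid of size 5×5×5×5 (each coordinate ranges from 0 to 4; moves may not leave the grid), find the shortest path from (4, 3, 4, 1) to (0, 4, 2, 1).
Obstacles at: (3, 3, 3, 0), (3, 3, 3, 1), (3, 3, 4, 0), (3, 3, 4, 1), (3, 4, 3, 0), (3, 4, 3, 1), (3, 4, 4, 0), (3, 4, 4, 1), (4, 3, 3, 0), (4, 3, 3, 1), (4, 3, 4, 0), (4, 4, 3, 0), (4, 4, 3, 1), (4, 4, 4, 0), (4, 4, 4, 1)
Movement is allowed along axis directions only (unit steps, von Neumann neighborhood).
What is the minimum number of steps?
9
(one shortest path: (4, 3, 4, 1) → (4, 2, 4, 1) → (3, 2, 4, 1) → (2, 2, 4, 1) → (1, 2, 4, 1) → (0, 2, 4, 1) → (0, 3, 4, 1) → (0, 4, 4, 1) → (0, 4, 3, 1) → (0, 4, 2, 1))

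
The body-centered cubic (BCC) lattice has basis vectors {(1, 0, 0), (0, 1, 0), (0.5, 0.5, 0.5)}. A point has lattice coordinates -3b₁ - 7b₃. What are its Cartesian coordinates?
(-6.5, -3.5, -3.5)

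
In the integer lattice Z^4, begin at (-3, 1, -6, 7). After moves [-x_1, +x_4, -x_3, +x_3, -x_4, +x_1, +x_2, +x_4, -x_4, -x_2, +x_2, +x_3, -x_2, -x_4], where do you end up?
(-3, 1, -5, 6)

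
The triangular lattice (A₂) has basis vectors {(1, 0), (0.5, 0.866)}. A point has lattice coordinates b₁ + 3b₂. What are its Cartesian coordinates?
(2.5, 2.598)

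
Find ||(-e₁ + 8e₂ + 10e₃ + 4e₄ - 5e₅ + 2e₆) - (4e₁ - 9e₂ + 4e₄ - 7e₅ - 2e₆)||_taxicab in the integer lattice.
38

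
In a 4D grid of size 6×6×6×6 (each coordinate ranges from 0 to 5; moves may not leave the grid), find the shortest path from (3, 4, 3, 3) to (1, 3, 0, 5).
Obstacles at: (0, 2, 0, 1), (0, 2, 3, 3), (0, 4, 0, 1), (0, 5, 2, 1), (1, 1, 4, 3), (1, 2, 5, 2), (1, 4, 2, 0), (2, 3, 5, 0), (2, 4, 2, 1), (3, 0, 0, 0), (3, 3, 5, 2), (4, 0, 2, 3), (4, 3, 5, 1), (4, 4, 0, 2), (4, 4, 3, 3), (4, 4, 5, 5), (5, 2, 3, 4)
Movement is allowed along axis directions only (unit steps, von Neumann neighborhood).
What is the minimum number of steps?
8
(one shortest path: (3, 4, 3, 3) → (2, 4, 3, 3) → (1, 4, 3, 3) → (1, 3, 3, 3) → (1, 3, 2, 3) → (1, 3, 1, 3) → (1, 3, 0, 3) → (1, 3, 0, 4) → (1, 3, 0, 5))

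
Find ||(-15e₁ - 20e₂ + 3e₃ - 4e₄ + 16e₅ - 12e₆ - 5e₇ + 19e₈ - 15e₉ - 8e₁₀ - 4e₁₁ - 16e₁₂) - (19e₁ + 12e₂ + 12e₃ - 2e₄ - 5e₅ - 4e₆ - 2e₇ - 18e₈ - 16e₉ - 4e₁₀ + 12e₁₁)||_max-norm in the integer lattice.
37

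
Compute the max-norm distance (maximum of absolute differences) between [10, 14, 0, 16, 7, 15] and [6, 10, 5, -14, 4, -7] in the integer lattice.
30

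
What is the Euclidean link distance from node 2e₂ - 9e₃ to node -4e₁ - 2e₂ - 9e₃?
5.65685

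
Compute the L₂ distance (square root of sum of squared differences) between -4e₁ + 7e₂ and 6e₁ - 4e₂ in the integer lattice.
14.8661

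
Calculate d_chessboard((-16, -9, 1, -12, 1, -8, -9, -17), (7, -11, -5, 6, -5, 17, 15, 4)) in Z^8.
25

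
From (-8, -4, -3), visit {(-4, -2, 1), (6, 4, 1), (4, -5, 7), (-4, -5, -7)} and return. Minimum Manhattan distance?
74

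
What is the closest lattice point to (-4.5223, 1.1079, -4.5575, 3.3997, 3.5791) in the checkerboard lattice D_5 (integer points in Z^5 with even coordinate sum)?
(-5, 1, -5, 3, 4)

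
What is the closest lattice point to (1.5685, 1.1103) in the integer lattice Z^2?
(2, 1)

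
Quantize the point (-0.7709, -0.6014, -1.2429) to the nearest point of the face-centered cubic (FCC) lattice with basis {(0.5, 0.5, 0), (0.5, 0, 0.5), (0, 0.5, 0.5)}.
(-1, -0.5, -1.5)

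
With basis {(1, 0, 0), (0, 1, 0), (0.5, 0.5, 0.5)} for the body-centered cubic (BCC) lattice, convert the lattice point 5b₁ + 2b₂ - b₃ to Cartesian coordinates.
(4.5, 1.5, -0.5)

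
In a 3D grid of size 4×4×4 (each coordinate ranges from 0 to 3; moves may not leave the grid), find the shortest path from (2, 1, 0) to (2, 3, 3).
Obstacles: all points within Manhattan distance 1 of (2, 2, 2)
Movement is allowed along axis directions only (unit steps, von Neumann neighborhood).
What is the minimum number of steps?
7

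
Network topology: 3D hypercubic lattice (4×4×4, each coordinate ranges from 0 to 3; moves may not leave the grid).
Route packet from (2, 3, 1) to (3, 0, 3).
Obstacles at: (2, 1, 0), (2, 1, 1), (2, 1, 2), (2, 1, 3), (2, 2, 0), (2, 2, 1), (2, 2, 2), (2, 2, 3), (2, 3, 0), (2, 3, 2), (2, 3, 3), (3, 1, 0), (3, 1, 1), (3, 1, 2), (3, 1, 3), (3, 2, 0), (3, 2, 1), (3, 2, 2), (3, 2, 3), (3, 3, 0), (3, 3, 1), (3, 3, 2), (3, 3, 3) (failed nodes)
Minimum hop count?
8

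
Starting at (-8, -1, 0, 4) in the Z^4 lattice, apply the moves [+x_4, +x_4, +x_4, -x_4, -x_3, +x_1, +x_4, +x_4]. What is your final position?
(-7, -1, -1, 8)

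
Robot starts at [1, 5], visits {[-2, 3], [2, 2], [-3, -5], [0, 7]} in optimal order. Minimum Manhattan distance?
24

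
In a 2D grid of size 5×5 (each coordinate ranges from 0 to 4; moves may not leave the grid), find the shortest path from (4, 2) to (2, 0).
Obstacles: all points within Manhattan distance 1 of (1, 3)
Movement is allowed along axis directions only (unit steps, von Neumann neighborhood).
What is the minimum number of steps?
4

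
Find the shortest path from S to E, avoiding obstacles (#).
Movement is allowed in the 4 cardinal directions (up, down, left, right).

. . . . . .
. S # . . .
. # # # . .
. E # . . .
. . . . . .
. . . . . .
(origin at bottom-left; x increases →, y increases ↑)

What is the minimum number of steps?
4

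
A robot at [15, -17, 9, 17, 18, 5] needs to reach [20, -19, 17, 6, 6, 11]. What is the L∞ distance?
12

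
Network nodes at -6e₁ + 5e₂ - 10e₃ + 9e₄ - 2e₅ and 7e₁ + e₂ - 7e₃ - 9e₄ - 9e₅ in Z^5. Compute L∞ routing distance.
18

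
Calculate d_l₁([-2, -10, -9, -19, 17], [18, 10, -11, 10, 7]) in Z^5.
81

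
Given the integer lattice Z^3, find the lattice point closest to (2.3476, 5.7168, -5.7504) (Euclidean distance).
(2, 6, -6)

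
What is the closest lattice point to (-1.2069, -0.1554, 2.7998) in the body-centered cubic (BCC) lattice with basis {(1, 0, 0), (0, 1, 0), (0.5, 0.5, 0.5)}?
(-1, 0, 3)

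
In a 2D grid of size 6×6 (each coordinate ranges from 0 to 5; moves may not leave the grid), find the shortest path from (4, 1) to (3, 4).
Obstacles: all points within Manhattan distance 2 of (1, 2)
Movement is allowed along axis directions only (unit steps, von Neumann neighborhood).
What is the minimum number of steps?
4
(one shortest path: (4, 1) → (4, 2) → (4, 3) → (3, 3) → (3, 4))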